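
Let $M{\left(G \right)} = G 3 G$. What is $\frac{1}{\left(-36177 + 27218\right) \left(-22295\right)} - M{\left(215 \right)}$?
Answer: $- \frac{27699070000874}{199740905} \approx -1.3868 \cdot 10^{5}$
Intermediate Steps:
$M{\left(G \right)} = 3 G^{2}$ ($M{\left(G \right)} = 3 G G = 3 G^{2}$)
$\frac{1}{\left(-36177 + 27218\right) \left(-22295\right)} - M{\left(215 \right)} = \frac{1}{\left(-36177 + 27218\right) \left(-22295\right)} - 3 \cdot 215^{2} = \frac{1}{-8959} \left(- \frac{1}{22295}\right) - 3 \cdot 46225 = \left(- \frac{1}{8959}\right) \left(- \frac{1}{22295}\right) - 138675 = \frac{1}{199740905} - 138675 = - \frac{27699070000874}{199740905}$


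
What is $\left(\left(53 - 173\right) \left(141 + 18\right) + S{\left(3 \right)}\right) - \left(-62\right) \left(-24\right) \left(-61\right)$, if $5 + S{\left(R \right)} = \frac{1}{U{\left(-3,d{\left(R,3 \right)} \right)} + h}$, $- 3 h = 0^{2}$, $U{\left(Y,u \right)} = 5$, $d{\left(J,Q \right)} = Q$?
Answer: $\frac{358416}{5} \approx 71683.0$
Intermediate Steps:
$h = 0$ ($h = - \frac{0^{2}}{3} = \left(- \frac{1}{3}\right) 0 = 0$)
$S{\left(R \right)} = - \frac{24}{5}$ ($S{\left(R \right)} = -5 + \frac{1}{5 + 0} = -5 + \frac{1}{5} = - \frac{24}{5}$)
$\left(\left(53 - 173\right) \left(141 + 18\right) + S{\left(3 \right)}\right) - \left(-62\right) \left(-24\right) \left(-61\right) = \left(\left(53 - 173\right) \left(141 + 18\right) - \frac{24}{5}\right) - \left(-62\right) \left(-24\right) \left(-61\right) = \left(\left(53 - 173\right) 159 - \frac{24}{5}\right) - 1488 \left(-61\right) = \left(\left(-120\right) 159 - \frac{24}{5}\right) - -90768 = \left(-19080 - \frac{24}{5}\right) + 90768 = - \frac{95424}{5} + 90768 = \frac{358416}{5}$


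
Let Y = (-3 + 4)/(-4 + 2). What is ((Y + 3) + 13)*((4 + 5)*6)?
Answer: 837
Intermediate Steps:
Y = -½ (Y = 1/(-2) = 1*(-½) = -½ ≈ -0.50000)
((Y + 3) + 13)*((4 + 5)*6) = ((-½ + 3) + 13)*((4 + 5)*6) = (5/2 + 13)*(9*6) = (31/2)*54 = 837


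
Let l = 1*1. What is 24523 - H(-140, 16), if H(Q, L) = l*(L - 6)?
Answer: 24513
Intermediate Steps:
l = 1
H(Q, L) = -6 + L (H(Q, L) = 1*(L - 6) = 1*(-6 + L) = -6 + L)
24523 - H(-140, 16) = 24523 - (-6 + 16) = 24523 - 1*10 = 24523 - 10 = 24513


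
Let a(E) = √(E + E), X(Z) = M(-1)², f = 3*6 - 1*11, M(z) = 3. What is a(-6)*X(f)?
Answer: 18*I*√3 ≈ 31.177*I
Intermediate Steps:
f = 7 (f = 18 - 11 = 7)
X(Z) = 9 (X(Z) = 3² = 9)
a(E) = √2*√E (a(E) = √(2*E) = √2*√E)
a(-6)*X(f) = (√2*√(-6))*9 = (√2*(I*√6))*9 = (2*I*√3)*9 = 18*I*√3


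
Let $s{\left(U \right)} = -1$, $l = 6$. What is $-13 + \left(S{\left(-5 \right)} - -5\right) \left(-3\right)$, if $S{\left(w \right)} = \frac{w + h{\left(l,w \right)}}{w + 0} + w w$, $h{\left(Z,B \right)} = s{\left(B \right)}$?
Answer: $- \frac{533}{5} \approx -106.6$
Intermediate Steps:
$h{\left(Z,B \right)} = -1$
$S{\left(w \right)} = w^{2} + \frac{-1 + w}{w}$ ($S{\left(w \right)} = \frac{w - 1}{w + 0} + w w = \frac{-1 + w}{w} + w^{2} = w^{2} + \frac{-1 + w}{w}$)
$-13 + \left(S{\left(-5 \right)} - -5\right) \left(-3\right) = -13 + \left(\frac{-1 - 5 + \left(-5\right)^{3}}{-5} - -5\right) \left(-3\right) = -13 + \left(- \frac{-1 - 5 - 125}{5} + 5\right) \left(-3\right) = -13 + \left(\left(- \frac{1}{5}\right) \left(-131\right) + 5\right) \left(-3\right) = -13 + \left(\frac{131}{5} + 5\right) \left(-3\right) = -13 + \frac{156}{5} \left(-3\right) = -13 - \frac{468}{5} = - \frac{533}{5}$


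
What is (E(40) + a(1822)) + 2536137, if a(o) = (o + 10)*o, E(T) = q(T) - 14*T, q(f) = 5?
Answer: 5873486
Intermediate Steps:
E(T) = 5 - 14*T
a(o) = o*(10 + o) (a(o) = (10 + o)*o = o*(10 + o))
(E(40) + a(1822)) + 2536137 = ((5 - 14*40) + 1822*(10 + 1822)) + 2536137 = ((5 - 560) + 1822*1832) + 2536137 = (-555 + 3337904) + 2536137 = 3337349 + 2536137 = 5873486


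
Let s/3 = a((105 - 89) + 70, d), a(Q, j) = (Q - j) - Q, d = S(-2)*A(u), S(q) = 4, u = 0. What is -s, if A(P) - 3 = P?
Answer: 36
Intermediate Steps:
A(P) = 3 + P
d = 12 (d = 4*(3 + 0) = 4*3 = 12)
a(Q, j) = -j
s = -36 (s = 3*(-1*12) = 3*(-12) = -36)
-s = -1*(-36) = 36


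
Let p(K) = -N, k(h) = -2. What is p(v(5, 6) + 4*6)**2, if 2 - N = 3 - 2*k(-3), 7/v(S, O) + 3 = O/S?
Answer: 25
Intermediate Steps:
v(S, O) = 7/(-3 + O/S)
N = -5 (N = 2 - (3 - 2*(-2)) = 2 - (3 + 4) = 2 - 1*7 = 2 - 7 = -5)
p(K) = 5 (p(K) = -1*(-5) = 5)
p(v(5, 6) + 4*6)**2 = 5**2 = 25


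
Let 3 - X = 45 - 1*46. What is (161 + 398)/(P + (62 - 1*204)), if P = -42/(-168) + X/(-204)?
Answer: -114036/28921 ≈ -3.9430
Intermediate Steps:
X = 4 (X = 3 - (45 - 1*46) = 3 - (45 - 46) = 3 - 1*(-1) = 3 + 1 = 4)
P = 47/204 (P = -42/(-168) + 4/(-204) = -42*(-1/168) + 4*(-1/204) = 1/4 - 1/51 = 47/204 ≈ 0.23039)
(161 + 398)/(P + (62 - 1*204)) = (161 + 398)/(47/204 + (62 - 1*204)) = 559/(47/204 + (62 - 204)) = 559/(47/204 - 142) = 559/(-28921/204) = 559*(-204/28921) = -114036/28921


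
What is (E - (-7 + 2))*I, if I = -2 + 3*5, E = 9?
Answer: 182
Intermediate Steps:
I = 13 (I = -2 + 15 = 13)
(E - (-7 + 2))*I = (9 - (-7 + 2))*13 = (9 - 1*(-5))*13 = (9 + 5)*13 = 14*13 = 182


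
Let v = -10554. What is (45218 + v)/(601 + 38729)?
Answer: 17332/19665 ≈ 0.88136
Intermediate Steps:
(45218 + v)/(601 + 38729) = (45218 - 10554)/(601 + 38729) = 34664/39330 = 34664*(1/39330) = 17332/19665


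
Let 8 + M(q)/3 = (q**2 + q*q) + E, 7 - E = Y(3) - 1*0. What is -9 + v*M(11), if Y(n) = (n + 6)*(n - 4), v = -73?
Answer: -54759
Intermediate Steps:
Y(n) = (-4 + n)*(6 + n) (Y(n) = (6 + n)*(-4 + n) = (-4 + n)*(6 + n))
E = 16 (E = 7 - ((-24 + 3**2 + 2*3) - 1*0) = 7 - ((-24 + 9 + 6) + 0) = 7 - (-9 + 0) = 7 - 1*(-9) = 7 + 9 = 16)
M(q) = 24 + 6*q**2 (M(q) = -24 + 3*((q**2 + q*q) + 16) = -24 + 3*((q**2 + q**2) + 16) = -24 + 3*(2*q**2 + 16) = -24 + 3*(16 + 2*q**2) = -24 + (48 + 6*q**2) = 24 + 6*q**2)
-9 + v*M(11) = -9 - 73*(24 + 6*11**2) = -9 - 73*(24 + 6*121) = -9 - 73*(24 + 726) = -9 - 73*750 = -9 - 54750 = -54759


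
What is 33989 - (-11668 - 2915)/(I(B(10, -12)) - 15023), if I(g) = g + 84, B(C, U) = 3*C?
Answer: 506727418/14909 ≈ 33988.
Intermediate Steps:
I(g) = 84 + g
33989 - (-11668 - 2915)/(I(B(10, -12)) - 15023) = 33989 - (-11668 - 2915)/((84 + 3*10) - 15023) = 33989 - (-14583)/((84 + 30) - 15023) = 33989 - (-14583)/(114 - 15023) = 33989 - (-14583)/(-14909) = 33989 - (-14583)*(-1)/14909 = 33989 - 1*14583/14909 = 33989 - 14583/14909 = 506727418/14909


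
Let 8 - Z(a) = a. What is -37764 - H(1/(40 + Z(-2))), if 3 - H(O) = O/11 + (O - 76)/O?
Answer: -22861299/550 ≈ -41566.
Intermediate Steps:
Z(a) = 8 - a
H(O) = 3 - O/11 - (-76 + O)/O (H(O) = 3 - (O/11 + (O - 76)/O) = 3 - (O*(1/11) + (-76 + O)/O) = 3 - (O/11 + (-76 + O)/O) = 3 + (-O/11 - (-76 + O)/O) = 3 - O/11 - (-76 + O)/O)
-37764 - H(1/(40 + Z(-2))) = -37764 - (2 + 76/(1/(40 + (8 - 1*(-2)))) - 1/(11*(40 + (8 - 1*(-2))))) = -37764 - (2 + 76/(1/(40 + (8 + 2))) - 1/(11*(40 + (8 + 2)))) = -37764 - (2 + 76/(1/(40 + 10)) - 1/(11*(40 + 10))) = -37764 - (2 + 76/(1/50) - 1/11/50) = -37764 - (2 + 76/(1/50) - 1/11*1/50) = -37764 - (2 + 76*50 - 1/550) = -37764 - (2 + 3800 - 1/550) = -37764 - 1*2091099/550 = -37764 - 2091099/550 = -22861299/550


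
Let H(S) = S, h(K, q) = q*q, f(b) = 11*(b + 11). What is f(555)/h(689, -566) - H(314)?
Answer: -177713/566 ≈ -313.98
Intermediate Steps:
f(b) = 121 + 11*b (f(b) = 11*(11 + b) = 121 + 11*b)
h(K, q) = q²
f(555)/h(689, -566) - H(314) = (121 + 11*555)/((-566)²) - 1*314 = (121 + 6105)/320356 - 314 = 6226*(1/320356) - 314 = 11/566 - 314 = -177713/566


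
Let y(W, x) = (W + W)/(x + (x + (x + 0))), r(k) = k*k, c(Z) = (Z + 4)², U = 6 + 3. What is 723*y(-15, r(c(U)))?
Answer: -7230/28561 ≈ -0.25314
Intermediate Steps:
U = 9
c(Z) = (4 + Z)²
r(k) = k²
y(W, x) = 2*W/(3*x) (y(W, x) = (2*W)/(x + (x + x)) = (2*W)/(x + 2*x) = (2*W)/((3*x)) = (2*W)*(1/(3*x)) = 2*W/(3*x))
723*y(-15, r(c(U))) = 723*((⅔)*(-15)/((4 + 9)²)²) = 723*((⅔)*(-15)/(13²)²) = 723*((⅔)*(-15)/169²) = 723*((⅔)*(-15)/28561) = 723*((⅔)*(-15)*(1/28561)) = 723*(-10/28561) = -7230/28561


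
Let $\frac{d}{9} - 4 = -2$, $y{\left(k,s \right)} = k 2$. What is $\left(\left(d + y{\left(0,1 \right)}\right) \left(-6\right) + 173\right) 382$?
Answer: $24830$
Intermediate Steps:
$y{\left(k,s \right)} = 2 k$
$d = 18$ ($d = 36 + 9 \left(-2\right) = 36 - 18 = 18$)
$\left(\left(d + y{\left(0,1 \right)}\right) \left(-6\right) + 173\right) 382 = \left(\left(18 + 2 \cdot 0\right) \left(-6\right) + 173\right) 382 = \left(\left(18 + 0\right) \left(-6\right) + 173\right) 382 = \left(18 \left(-6\right) + 173\right) 382 = \left(-108 + 173\right) 382 = 65 \cdot 382 = 24830$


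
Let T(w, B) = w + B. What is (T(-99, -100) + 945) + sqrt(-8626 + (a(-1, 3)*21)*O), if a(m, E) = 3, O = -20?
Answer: 746 + I*sqrt(9886) ≈ 746.0 + 99.428*I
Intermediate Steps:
T(w, B) = B + w
(T(-99, -100) + 945) + sqrt(-8626 + (a(-1, 3)*21)*O) = ((-100 - 99) + 945) + sqrt(-8626 + (3*21)*(-20)) = (-199 + 945) + sqrt(-8626 + 63*(-20)) = 746 + sqrt(-8626 - 1260) = 746 + sqrt(-9886) = 746 + I*sqrt(9886)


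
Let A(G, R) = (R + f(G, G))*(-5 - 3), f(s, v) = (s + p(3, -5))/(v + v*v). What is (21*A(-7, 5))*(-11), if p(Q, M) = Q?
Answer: 9064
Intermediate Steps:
f(s, v) = (3 + s)/(v + v²) (f(s, v) = (s + 3)/(v + v*v) = (3 + s)/(v + v²))
A(G, R) = -8*R - 8*(3 + G)/(G*(1 + G)) (A(G, R) = (R + (3 + G)/(G*(1 + G)))*(-5 - 3) = (R + (3 + G)/(G*(1 + G)))*(-8) = -8*R - 8*(3 + G)/(G*(1 + G)))
(21*A(-7, 5))*(-11) = (21*(8*(-3 - 1*(-7) - 1*(-7)*5*(1 - 7))/(-7*(1 - 7))))*(-11) = (21*(8*(-⅐)*(-3 + 7 - 1*(-7)*5*(-6))/(-6)))*(-11) = (21*(8*(-⅐)*(-⅙)*(-3 + 7 - 210)))*(-11) = (21*(8*(-⅐)*(-⅙)*(-206)))*(-11) = (21*(-824/21))*(-11) = -824*(-11) = 9064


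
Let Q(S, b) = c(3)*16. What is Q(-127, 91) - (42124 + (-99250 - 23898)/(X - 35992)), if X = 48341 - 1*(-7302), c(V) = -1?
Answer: -827969992/19651 ≈ -42134.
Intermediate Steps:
X = 55643 (X = 48341 + 7302 = 55643)
Q(S, b) = -16 (Q(S, b) = -1*16 = -16)
Q(-127, 91) - (42124 + (-99250 - 23898)/(X - 35992)) = -16 - (42124 + (-99250 - 23898)/(55643 - 35992)) = -16 - (42124 - 123148/19651) = -16 - 1*827655576/19651 = -16 - 827655576/19651 = -827969992/19651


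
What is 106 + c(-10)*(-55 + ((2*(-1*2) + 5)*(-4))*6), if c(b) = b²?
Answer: -7794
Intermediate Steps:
106 + c(-10)*(-55 + ((2*(-1*2) + 5)*(-4))*6) = 106 + (-10)²*(-55 + ((2*(-1*2) + 5)*(-4))*6) = 106 + 100*(-55 + ((2*(-2) + 5)*(-4))*6) = 106 + 100*(-55 + ((-4 + 5)*(-4))*6) = 106 + 100*(-55 + (1*(-4))*6) = 106 + 100*(-55 - 4*6) = 106 + 100*(-55 - 24) = 106 + 100*(-79) = 106 - 7900 = -7794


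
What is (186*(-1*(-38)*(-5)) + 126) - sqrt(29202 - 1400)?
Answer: -35214 - sqrt(27802) ≈ -35381.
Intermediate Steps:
(186*(-1*(-38)*(-5)) + 126) - sqrt(29202 - 1400) = (186*(38*(-5)) + 126) - sqrt(27802) = (186*(-190) + 126) - sqrt(27802) = (-35340 + 126) - sqrt(27802) = -35214 - sqrt(27802)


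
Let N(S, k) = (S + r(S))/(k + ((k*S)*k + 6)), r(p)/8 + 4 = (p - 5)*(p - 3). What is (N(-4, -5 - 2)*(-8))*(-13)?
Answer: -48672/197 ≈ -247.07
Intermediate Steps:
r(p) = -32 + 8*(-5 + p)*(-3 + p) (r(p) = -32 + 8*((p - 5)*(p - 3)) = -32 + 8*((-5 + p)*(-3 + p)) = -32 + 8*(-5 + p)*(-3 + p))
N(S, k) = (88 - 63*S + 8*S²)/(6 + k + S*k²) (N(S, k) = (S + (88 - 64*S + 8*S²))/(k + ((k*S)*k + 6)) = (88 - 63*S + 8*S²)/(k + ((S*k)*k + 6)) = (88 - 63*S + 8*S²)/(k + (S*k² + 6)) = (88 - 63*S + 8*S²)/(k + (6 + S*k²)) = (88 - 63*S + 8*S²)/(6 + k + S*k²))
(N(-4, -5 - 2)*(-8))*(-13) = (((88 - 63*(-4) + 8*(-4)²)/(6 + (-5 - 2) - 4*(-5 - 2)²))*(-8))*(-13) = (((88 + 252 + 8*16)/(6 - 7 - 4*(-7)²))*(-8))*(-13) = (((88 + 252 + 128)/(6 - 7 - 4*49))*(-8))*(-13) = ((468/(6 - 7 - 196))*(-8))*(-13) = ((468/(-197))*(-8))*(-13) = (-1/197*468*(-8))*(-13) = -468/197*(-8)*(-13) = (3744/197)*(-13) = -48672/197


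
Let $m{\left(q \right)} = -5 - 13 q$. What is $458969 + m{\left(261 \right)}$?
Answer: $455571$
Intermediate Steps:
$458969 + m{\left(261 \right)} = 458969 - 3398 = 455571$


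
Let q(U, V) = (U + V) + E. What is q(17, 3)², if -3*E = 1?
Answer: 3481/9 ≈ 386.78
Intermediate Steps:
E = -⅓ (E = -⅓*1 = -⅓ ≈ -0.33333)
q(U, V) = -⅓ + U + V (q(U, V) = (U + V) - ⅓ = -⅓ + U + V)
q(17, 3)² = (-⅓ + 17 + 3)² = (59/3)² = 3481/9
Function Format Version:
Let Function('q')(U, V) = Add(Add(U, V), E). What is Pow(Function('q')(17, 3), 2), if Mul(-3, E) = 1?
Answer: Rational(3481, 9) ≈ 386.78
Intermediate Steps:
E = Rational(-1, 3) (E = Mul(Rational(-1, 3), 1) = Rational(-1, 3) ≈ -0.33333)
Function('q')(U, V) = Add(Rational(-1, 3), U, V) (Function('q')(U, V) = Add(Add(U, V), Rational(-1, 3)) = Add(Rational(-1, 3), U, V))
Pow(Function('q')(17, 3), 2) = Pow(Add(Rational(-1, 3), 17, 3), 2) = Pow(Rational(59, 3), 2) = Rational(3481, 9)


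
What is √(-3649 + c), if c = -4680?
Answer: I*√8329 ≈ 91.263*I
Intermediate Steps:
√(-3649 + c) = √(-3649 - 4680) = √(-8329) = I*√8329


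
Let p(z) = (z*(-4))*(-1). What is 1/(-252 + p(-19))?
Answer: -1/328 ≈ -0.0030488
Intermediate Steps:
p(z) = 4*z (p(z) = -4*z*(-1) = 4*z)
1/(-252 + p(-19)) = 1/(-252 + 4*(-19)) = 1/(-252 - 76) = 1/(-328) = -1/328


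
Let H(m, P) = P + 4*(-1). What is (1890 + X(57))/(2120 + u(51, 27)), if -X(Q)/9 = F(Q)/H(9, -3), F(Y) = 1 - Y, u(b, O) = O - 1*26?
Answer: 6/7 ≈ 0.85714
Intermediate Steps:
u(b, O) = -26 + O (u(b, O) = O - 26 = -26 + O)
H(m, P) = -4 + P (H(m, P) = P - 4 = -4 + P)
X(Q) = 9/7 - 9*Q/7 (X(Q) = -9*(1 - Q)/(-4 - 3) = -9*(1 - Q)/(-7) = -9*(1 - Q)*(-1)/7 = -9*(-1/7 + Q/7) = 9/7 - 9*Q/7)
(1890 + X(57))/(2120 + u(51, 27)) = (1890 + (9/7 - 9/7*57))/(2120 + (-26 + 27)) = (1890 + (9/7 - 513/7))/(2120 + 1) = (1890 - 72)/2121 = 1818*(1/2121) = 6/7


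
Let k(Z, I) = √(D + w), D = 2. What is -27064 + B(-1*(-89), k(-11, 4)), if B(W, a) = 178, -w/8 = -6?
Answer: -26886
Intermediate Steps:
w = 48 (w = -8*(-6) = 48)
k(Z, I) = 5*√2 (k(Z, I) = √(2 + 48) = √50 = 5*√2)
-27064 + B(-1*(-89), k(-11, 4)) = -27064 + 178 = -26886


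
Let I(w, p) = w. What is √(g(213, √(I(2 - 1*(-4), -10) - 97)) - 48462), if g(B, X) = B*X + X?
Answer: √(-48462 + 214*I*√91) ≈ 4.6356 + 220.19*I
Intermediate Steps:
g(B, X) = X + B*X
√(g(213, √(I(2 - 1*(-4), -10) - 97)) - 48462) = √(√((2 - 1*(-4)) - 97)*(1 + 213) - 48462) = √(√((2 + 4) - 97)*214 - 48462) = √(√(6 - 97)*214 - 48462) = √(√(-91)*214 - 48462) = √((I*√91)*214 - 48462) = √(214*I*√91 - 48462) = √(-48462 + 214*I*√91)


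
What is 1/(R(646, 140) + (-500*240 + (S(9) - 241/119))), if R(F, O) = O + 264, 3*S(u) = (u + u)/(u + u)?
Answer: -357/42696376 ≈ -8.3614e-6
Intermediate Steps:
S(u) = 1/3 (S(u) = ((u + u)/(u + u))/3 = ((2*u)/((2*u)))/3 = ((2*u)*(1/(2*u)))/3 = (1/3)*1 = 1/3)
R(F, O) = 264 + O
1/(R(646, 140) + (-500*240 + (S(9) - 241/119))) = 1/((264 + 140) + (-500*240 + (1/3 - 241/119))) = 1/(404 + (-120000 + (1/3 - 241/119))) = 1/(404 + (-120000 - 604/357)) = 1/(404 - 42840604/357) = 1/(-42696376/357) = -357/42696376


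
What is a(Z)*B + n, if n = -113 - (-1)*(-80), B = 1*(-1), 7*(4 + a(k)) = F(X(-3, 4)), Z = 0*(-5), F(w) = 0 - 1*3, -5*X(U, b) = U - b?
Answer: -1320/7 ≈ -188.57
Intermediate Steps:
X(U, b) = -U/5 + b/5 (X(U, b) = -(U - b)/5 = -U/5 + b/5)
F(w) = -3 (F(w) = 0 - 3 = -3)
Z = 0
a(k) = -31/7 (a(k) = -4 + (1/7)*(-3) = -4 - 3/7 = -31/7)
B = -1
n = -193 (n = -113 - 1*80 = -113 - 80 = -193)
a(Z)*B + n = -31/7*(-1) - 193 = 31/7 - 193 = -1320/7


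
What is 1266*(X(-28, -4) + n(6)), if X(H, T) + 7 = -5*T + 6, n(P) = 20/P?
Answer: 28274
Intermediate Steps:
X(H, T) = -1 - 5*T (X(H, T) = -7 + (-5*T + 6) = -7 + (6 - 5*T) = -1 - 5*T)
1266*(X(-28, -4) + n(6)) = 1266*((-1 - 5*(-4)) + 20/6) = 1266*((-1 + 20) + 20*(1/6)) = 1266*(19 + 10/3) = 1266*(67/3) = 28274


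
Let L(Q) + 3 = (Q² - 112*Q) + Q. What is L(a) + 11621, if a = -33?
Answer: 16370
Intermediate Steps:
L(Q) = -3 + Q² - 111*Q (L(Q) = -3 + ((Q² - 112*Q) + Q) = -3 + (Q² - 111*Q) = -3 + Q² - 111*Q)
L(a) + 11621 = (-3 + (-33)² - 111*(-33)) + 11621 = (-3 + 1089 + 3663) + 11621 = 4749 + 11621 = 16370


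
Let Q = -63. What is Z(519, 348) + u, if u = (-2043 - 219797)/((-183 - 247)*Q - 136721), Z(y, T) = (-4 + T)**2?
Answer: 12973515856/109631 ≈ 1.1834e+5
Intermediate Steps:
u = 221840/109631 (u = (-2043 - 219797)/((-183 - 247)*(-63) - 136721) = -221840/(-430*(-63) - 136721) = -221840/(27090 - 136721) = -221840/(-109631) = -221840*(-1/109631) = 221840/109631 ≈ 2.0235)
Z(519, 348) + u = (-4 + 348)**2 + 221840/109631 = 344**2 + 221840/109631 = 118336 + 221840/109631 = 12973515856/109631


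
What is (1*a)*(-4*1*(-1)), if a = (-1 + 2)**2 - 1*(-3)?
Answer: 16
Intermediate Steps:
a = 4 (a = 1**2 + 3 = 1 + 3 = 4)
(1*a)*(-4*1*(-1)) = (1*4)*(-4*1*(-1)) = 4*(-4*(-1)) = 4*4 = 16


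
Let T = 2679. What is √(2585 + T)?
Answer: 4*√329 ≈ 72.553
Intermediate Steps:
√(2585 + T) = √(2585 + 2679) = √5264 = 4*√329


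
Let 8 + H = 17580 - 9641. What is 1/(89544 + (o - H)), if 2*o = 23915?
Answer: 2/187141 ≈ 1.0687e-5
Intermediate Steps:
H = 7931 (H = -8 + (17580 - 9641) = -8 + 7939 = 7931)
o = 23915/2 (o = (½)*23915 = 23915/2 ≈ 11958.)
1/(89544 + (o - H)) = 1/(89544 + (23915/2 - 1*7931)) = 1/(89544 + (23915/2 - 7931)) = 1/(89544 + 8053/2) = 1/(187141/2) = 2/187141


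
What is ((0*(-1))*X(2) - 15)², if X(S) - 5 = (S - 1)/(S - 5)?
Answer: 225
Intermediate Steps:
X(S) = 5 + (-1 + S)/(-5 + S) (X(S) = 5 + (S - 1)/(S - 5) = 5 + (-1 + S)/(-5 + S))
((0*(-1))*X(2) - 15)² = ((0*(-1))*(2*(-13 + 3*2)/(-5 + 2)) - 15)² = (0*(2*(-13 + 6)/(-3)) - 15)² = (0*(2*(-⅓)*(-7)) - 15)² = (0*(14/3) - 15)² = (0 - 15)² = (-15)² = 225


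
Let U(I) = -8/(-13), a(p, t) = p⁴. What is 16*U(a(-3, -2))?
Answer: 128/13 ≈ 9.8462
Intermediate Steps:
U(I) = 8/13 (U(I) = -8*(-1/13) = 8/13)
16*U(a(-3, -2)) = 16*(8/13) = 128/13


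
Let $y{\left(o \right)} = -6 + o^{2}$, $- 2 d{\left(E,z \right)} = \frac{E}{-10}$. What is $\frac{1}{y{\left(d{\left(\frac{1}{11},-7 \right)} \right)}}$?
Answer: $- \frac{48400}{290399} \approx -0.16667$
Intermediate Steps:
$d{\left(E,z \right)} = \frac{E}{20}$ ($d{\left(E,z \right)} = - \frac{E \frac{1}{-10}}{2} = - \frac{E \left(- \frac{1}{10}\right)}{2} = - \frac{\left(- \frac{1}{10}\right) E}{2} = \frac{E}{20}$)
$\frac{1}{y{\left(d{\left(\frac{1}{11},-7 \right)} \right)}} = \frac{1}{-6 + \left(\frac{1}{20 \cdot 11}\right)^{2}} = \frac{1}{-6 + \left(\frac{1}{20} \cdot \frac{1}{11}\right)^{2}} = \frac{1}{-6 + \left(\frac{1}{220}\right)^{2}} = \frac{1}{-6 + \frac{1}{48400}} = \frac{1}{- \frac{290399}{48400}} = - \frac{48400}{290399}$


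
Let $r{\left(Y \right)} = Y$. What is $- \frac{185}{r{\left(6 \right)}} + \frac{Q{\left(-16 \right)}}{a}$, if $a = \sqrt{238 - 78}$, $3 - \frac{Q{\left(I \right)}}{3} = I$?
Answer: $- \frac{185}{6} + \frac{57 \sqrt{10}}{40} \approx -26.327$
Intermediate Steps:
$Q{\left(I \right)} = 9 - 3 I$
$a = 4 \sqrt{10}$ ($a = \sqrt{160} = 4 \sqrt{10} \approx 12.649$)
$- \frac{185}{r{\left(6 \right)}} + \frac{Q{\left(-16 \right)}}{a} = - \frac{185}{6} + \frac{9 - -48}{4 \sqrt{10}} = \left(-185\right) \frac{1}{6} + \left(9 + 48\right) \frac{\sqrt{10}}{40} = - \frac{185}{6} + 57 \frac{\sqrt{10}}{40} = - \frac{185}{6} + \frac{57 \sqrt{10}}{40}$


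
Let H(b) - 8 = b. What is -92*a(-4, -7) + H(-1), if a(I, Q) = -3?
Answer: 283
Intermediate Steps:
H(b) = 8 + b
-92*a(-4, -7) + H(-1) = -92*(-3) + (8 - 1) = 276 + 7 = 283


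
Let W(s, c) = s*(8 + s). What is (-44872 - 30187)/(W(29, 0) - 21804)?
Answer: 75059/20731 ≈ 3.6206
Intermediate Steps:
(-44872 - 30187)/(W(29, 0) - 21804) = (-44872 - 30187)/(29*(8 + 29) - 21804) = -75059/(29*37 - 21804) = -75059/(1073 - 21804) = -75059/(-20731) = -75059*(-1/20731) = 75059/20731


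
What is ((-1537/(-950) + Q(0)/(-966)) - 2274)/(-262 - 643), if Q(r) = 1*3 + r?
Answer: 173780659/69209875 ≈ 2.5109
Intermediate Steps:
Q(r) = 3 + r
((-1537/(-950) + Q(0)/(-966)) - 2274)/(-262 - 643) = ((-1537/(-950) + (3 + 0)/(-966)) - 2274)/(-262 - 643) = ((-1537*(-1/950) + 3*(-1/966)) - 2274)/(-905) = ((1537/950 - 1/322) - 2274)*(-1/905) = (123491/76475 - 2274)*(-1/905) = -173780659/76475*(-1/905) = 173780659/69209875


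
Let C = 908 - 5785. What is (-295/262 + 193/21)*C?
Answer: -216397367/5502 ≈ -39331.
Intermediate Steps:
C = -4877
(-295/262 + 193/21)*C = (-295/262 + 193/21)*(-4877) = (44371/5502)*(-4877) = -216397367/5502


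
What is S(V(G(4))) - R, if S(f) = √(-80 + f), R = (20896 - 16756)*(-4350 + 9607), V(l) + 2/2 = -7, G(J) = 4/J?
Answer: -21763980 + 2*I*√22 ≈ -2.1764e+7 + 9.3808*I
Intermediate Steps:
V(l) = -8 (V(l) = -1 - 7 = -8)
R = 21763980 (R = 4140*5257 = 21763980)
S(V(G(4))) - R = √(-80 - 8) - 1*21763980 = √(-88) - 21763980 = 2*I*√22 - 21763980 = -21763980 + 2*I*√22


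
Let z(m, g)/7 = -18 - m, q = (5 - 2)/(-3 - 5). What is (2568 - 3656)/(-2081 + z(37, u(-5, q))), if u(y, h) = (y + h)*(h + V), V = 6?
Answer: 544/1233 ≈ 0.44120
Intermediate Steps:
q = -3/8 (q = 3/(-8) = 3*(-1/8) = -3/8 ≈ -0.37500)
u(y, h) = (6 + h)*(h + y) (u(y, h) = (y + h)*(h + 6) = (h + y)*(6 + h) = (6 + h)*(h + y))
z(m, g) = -126 - 7*m (z(m, g) = 7*(-18 - m) = -126 - 7*m)
(2568 - 3656)/(-2081 + z(37, u(-5, q))) = (2568 - 3656)/(-2081 + (-126 - 7*37)) = -1088/(-2081 + (-126 - 259)) = -1088/(-2081 - 385) = -1088/(-2466) = -1088*(-1/2466) = 544/1233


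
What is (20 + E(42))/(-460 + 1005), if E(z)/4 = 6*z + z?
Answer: 1196/545 ≈ 2.1945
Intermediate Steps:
E(z) = 28*z (E(z) = 4*(6*z + z) = 4*(7*z) = 28*z)
(20 + E(42))/(-460 + 1005) = (20 + 28*42)/(-460 + 1005) = (20 + 1176)/545 = 1196*(1/545) = 1196/545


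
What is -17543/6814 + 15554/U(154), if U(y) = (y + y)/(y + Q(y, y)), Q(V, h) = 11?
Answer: 28380056/3407 ≈ 8329.9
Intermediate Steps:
U(y) = 2*y/(11 + y) (U(y) = (y + y)/(y + 11) = (2*y)/(11 + y) = 2*y/(11 + y))
-17543/6814 + 15554/U(154) = -17543/6814 + 15554/((2*154/(11 + 154))) = -17543*1/6814 + 15554/((2*154/165)) = -17543/6814 + 15554/((2*154*(1/165))) = -17543/6814 + 15554/(28/15) = -17543/6814 + 15554*(15/28) = -17543/6814 + 16665/2 = 28380056/3407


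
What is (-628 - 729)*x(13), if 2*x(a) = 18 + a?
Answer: -42067/2 ≈ -21034.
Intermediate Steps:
x(a) = 9 + a/2 (x(a) = (18 + a)/2 = 9 + a/2)
(-628 - 729)*x(13) = (-628 - 729)*(9 + (½)*13) = -1357*(9 + 13/2) = -1357*31/2 = -42067/2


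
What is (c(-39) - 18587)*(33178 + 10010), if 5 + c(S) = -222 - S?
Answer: -810854700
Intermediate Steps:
c(S) = -227 - S (c(S) = -5 + (-222 - S) = -227 - S)
(c(-39) - 18587)*(33178 + 10010) = ((-227 - 1*(-39)) - 18587)*(33178 + 10010) = ((-227 + 39) - 18587)*43188 = (-188 - 18587)*43188 = -18775*43188 = -810854700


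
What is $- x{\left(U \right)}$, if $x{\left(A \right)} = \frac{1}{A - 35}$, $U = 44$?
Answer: $- \frac{1}{9} \approx -0.11111$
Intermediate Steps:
$x{\left(A \right)} = \frac{1}{-35 + A}$ ($x{\left(A \right)} = \frac{1}{A - 35} = \frac{1}{-35 + A}$)
$- x{\left(U \right)} = - \frac{1}{-35 + 44} = - \frac{1}{9}$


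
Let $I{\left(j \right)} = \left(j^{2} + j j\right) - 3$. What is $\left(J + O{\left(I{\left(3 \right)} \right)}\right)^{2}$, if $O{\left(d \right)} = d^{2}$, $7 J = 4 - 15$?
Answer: $\frac{2446096}{49} \approx 49920.0$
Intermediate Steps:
$I{\left(j \right)} = -3 + 2 j^{2}$ ($I{\left(j \right)} = \left(j^{2} + j^{2}\right) - 3 = 2 j^{2} - 3 = -3 + 2 j^{2}$)
$J = - \frac{11}{7}$ ($J = \frac{4 - 15}{7} = \frac{1}{7} \left(-11\right) = - \frac{11}{7} \approx -1.5714$)
$\left(J + O{\left(I{\left(3 \right)} \right)}\right)^{2} = \left(- \frac{11}{7} + \left(-3 + 2 \cdot 3^{2}\right)^{2}\right)^{2} = \left(- \frac{11}{7} + \left(-3 + 2 \cdot 9\right)^{2}\right)^{2} = \left(- \frac{11}{7} + \left(-3 + 18\right)^{2}\right)^{2} = \left(- \frac{11}{7} + 15^{2}\right)^{2} = \left(- \frac{11}{7} + 225\right)^{2} = \left(\frac{1564}{7}\right)^{2} = \frac{2446096}{49}$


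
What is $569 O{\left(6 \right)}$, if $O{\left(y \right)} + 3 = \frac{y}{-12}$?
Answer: $- \frac{3983}{2} \approx -1991.5$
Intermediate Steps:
$O{\left(y \right)} = -3 - \frac{y}{12}$ ($O{\left(y \right)} = -3 + \frac{y}{-12} = -3 + y \left(- \frac{1}{12}\right) = -3 - \frac{y}{12}$)
$569 O{\left(6 \right)} = 569 \left(-3 - \frac{1}{2}\right) = 569 \left(- \frac{7}{2}\right) = - \frac{3983}{2}$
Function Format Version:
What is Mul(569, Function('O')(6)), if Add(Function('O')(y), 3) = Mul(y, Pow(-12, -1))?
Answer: Rational(-3983, 2) ≈ -1991.5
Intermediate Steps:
Function('O')(y) = Add(-3, Mul(Rational(-1, 12), y)) (Function('O')(y) = Add(-3, Mul(y, Pow(-12, -1))) = Add(-3, Mul(y, Rational(-1, 12))) = Add(-3, Mul(Rational(-1, 12), y)))
Mul(569, Function('O')(6)) = Mul(569, Add(-3, Mul(Rational(-1, 12), 6))) = Mul(569, Add(-3, Rational(-1, 2))) = Mul(569, Rational(-7, 2)) = Rational(-3983, 2)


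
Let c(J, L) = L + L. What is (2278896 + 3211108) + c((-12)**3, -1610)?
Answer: 5486784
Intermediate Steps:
c(J, L) = 2*L
(2278896 + 3211108) + c((-12)**3, -1610) = (2278896 + 3211108) + 2*(-1610) = 5490004 - 3220 = 5486784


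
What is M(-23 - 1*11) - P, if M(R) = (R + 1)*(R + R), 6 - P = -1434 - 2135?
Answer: -1331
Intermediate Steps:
P = 3575 (P = 6 - (-1434 - 2135) = 6 - 1*(-3569) = 6 + 3569 = 3575)
M(R) = 2*R*(1 + R) (M(R) = (1 + R)*(2*R) = 2*R*(1 + R))
M(-23 - 1*11) - P = 2*(-23 - 1*11)*(1 + (-23 - 1*11)) - 1*3575 = 2*(-23 - 11)*(1 + (-23 - 11)) - 3575 = 2*(-34)*(1 - 34) - 3575 = 2*(-34)*(-33) - 3575 = 2244 - 3575 = -1331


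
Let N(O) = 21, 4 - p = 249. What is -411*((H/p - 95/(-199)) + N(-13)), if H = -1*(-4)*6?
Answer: -428407494/48755 ≈ -8786.9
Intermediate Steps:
p = -245 (p = 4 - 1*249 = 4 - 249 = -245)
H = 24 (H = 4*6 = 24)
-411*((H/p - 95/(-199)) + N(-13)) = -411*((24/(-245) - 95/(-199)) + 21) = -411*((24*(-1/245) - 95*(-1/199)) + 21) = -411*((-24/245 + 95/199) + 21) = -411*(18499/48755 + 21) = -411*1042354/48755 = -428407494/48755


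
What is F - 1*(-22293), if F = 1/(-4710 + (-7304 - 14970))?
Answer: 601554311/26984 ≈ 22293.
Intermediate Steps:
F = -1/26984 (F = 1/(-4710 - 22274) = 1/(-26984) = -1/26984 ≈ -3.7059e-5)
F - 1*(-22293) = -1/26984 - 1*(-22293) = -1/26984 + 22293 = 601554311/26984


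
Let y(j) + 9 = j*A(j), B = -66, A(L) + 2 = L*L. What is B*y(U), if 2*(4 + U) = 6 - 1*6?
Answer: 4290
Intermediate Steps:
A(L) = -2 + L² (A(L) = -2 + L*L = -2 + L²)
U = -4 (U = -4 + (6 - 1*6)/2 = -4 + (6 - 6)/2 = -4 + (½)*0 = -4 + 0 = -4)
y(j) = -9 + j*(-2 + j²)
B*y(U) = -66*(-9 - 4*(-2 + (-4)²)) = -66*(-9 - 4*(-2 + 16)) = -66*(-9 - 4*14) = -66*(-9 - 56) = -66*(-65) = 4290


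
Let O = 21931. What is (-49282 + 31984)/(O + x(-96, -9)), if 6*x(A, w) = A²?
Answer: -558/757 ≈ -0.73712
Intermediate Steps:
x(A, w) = A²/6
(-49282 + 31984)/(O + x(-96, -9)) = (-49282 + 31984)/(21931 + (⅙)*(-96)²) = -17298/(21931 + (⅙)*9216) = -17298/(21931 + 1536) = -17298/23467 = -17298*1/23467 = -558/757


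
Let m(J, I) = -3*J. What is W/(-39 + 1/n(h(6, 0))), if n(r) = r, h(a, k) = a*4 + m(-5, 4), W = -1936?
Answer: 4719/95 ≈ 49.674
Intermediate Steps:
h(a, k) = 15 + 4*a (h(a, k) = a*4 - 3*(-5) = 4*a + 15 = 15 + 4*a)
W/(-39 + 1/n(h(6, 0))) = -1936/(-39 + 1/(15 + 4*6)) = -1936/(-39 + 1/(15 + 24)) = -1936/(-39 + 1/39) = -1936/(-1520/39) = -1936*(-39/1520) = 4719/95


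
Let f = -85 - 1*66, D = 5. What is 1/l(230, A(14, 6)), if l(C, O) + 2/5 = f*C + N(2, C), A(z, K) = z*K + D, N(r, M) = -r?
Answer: -5/173662 ≈ -2.8792e-5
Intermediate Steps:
A(z, K) = 5 + K*z (A(z, K) = z*K + 5 = K*z + 5 = 5 + K*z)
f = -151 (f = -85 - 66 = -151)
l(C, O) = -12/5 - 151*C (l(C, O) = -⅖ + (-151*C - 1*2) = -⅖ + (-151*C - 2) = -⅖ + (-2 - 151*C) = -12/5 - 151*C)
1/l(230, A(14, 6)) = 1/(-12/5 - 151*230) = 1/(-12/5 - 34730) = 1/(-173662/5) = -5/173662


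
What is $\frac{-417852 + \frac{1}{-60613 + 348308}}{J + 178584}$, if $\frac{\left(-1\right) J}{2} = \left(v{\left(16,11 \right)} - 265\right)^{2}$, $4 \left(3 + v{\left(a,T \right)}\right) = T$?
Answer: $- \frac{961711449112}{87157487945} \approx -11.034$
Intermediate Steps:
$v{\left(a,T \right)} = -3 + \frac{T}{4}$
$J = - \frac{1125721}{8}$ ($J = - 2 \left(\left(-3 + \frac{1}{4} \cdot 11\right) - 265\right)^{2} = - 2 \left(\left(-3 + \frac{11}{4}\right) - 265\right)^{2} = - 2 \left(- \frac{1}{4} - 265\right)^{2} = - 2 \left(- \frac{1061}{4}\right)^{2} = \left(-2\right) \frac{1125721}{16} = - \frac{1125721}{8} \approx -1.4072 \cdot 10^{5}$)
$\frac{-417852 + \frac{1}{-60613 + 348308}}{J + 178584} = \frac{-417852 + \frac{1}{-60613 + 348308}}{- \frac{1125721}{8} + 178584} = \frac{-417852 + \frac{1}{287695}}{\frac{302951}{8}} = \left(-417852 + \frac{1}{287695}\right) \frac{8}{302951} = \left(- \frac{120213931139}{287695}\right) \frac{8}{302951} = - \frac{961711449112}{87157487945}$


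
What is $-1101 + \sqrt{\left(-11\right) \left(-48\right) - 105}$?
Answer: $-1101 + 3 \sqrt{47} \approx -1080.4$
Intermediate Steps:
$-1101 + \sqrt{\left(-11\right) \left(-48\right) - 105} = -1101 + \sqrt{528 - 105} = -1101 + \sqrt{423} = -1101 + 3 \sqrt{47}$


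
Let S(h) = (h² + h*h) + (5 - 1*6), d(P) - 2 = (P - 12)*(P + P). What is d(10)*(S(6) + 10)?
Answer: -3078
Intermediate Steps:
d(P) = 2 + 2*P*(-12 + P) (d(P) = 2 + (P - 12)*(P + P) = 2 + (-12 + P)*(2*P) = 2 + 2*P*(-12 + P))
S(h) = -1 + 2*h² (S(h) = (h² + h²) + (5 - 6) = 2*h² - 1 = -1 + 2*h²)
d(10)*(S(6) + 10) = (2 - 24*10 + 2*10²)*((-1 + 2*6²) + 10) = (2 - 240 + 2*100)*((-1 + 2*36) + 10) = (2 - 240 + 200)*((-1 + 72) + 10) = -38*(71 + 10) = -38*81 = -3078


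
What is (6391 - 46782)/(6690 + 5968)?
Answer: -40391/12658 ≈ -3.1909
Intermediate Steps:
(6391 - 46782)/(6690 + 5968) = -40391/12658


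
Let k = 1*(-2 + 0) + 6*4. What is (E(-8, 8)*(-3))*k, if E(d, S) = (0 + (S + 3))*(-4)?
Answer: 2904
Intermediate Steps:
k = 22 (k = 1*(-2) + 24 = -2 + 24 = 22)
E(d, S) = -12 - 4*S (E(d, S) = (0 + (3 + S))*(-4) = (3 + S)*(-4) = -12 - 4*S)
(E(-8, 8)*(-3))*k = ((-12 - 4*8)*(-3))*22 = ((-12 - 32)*(-3))*22 = -44*(-3)*22 = 132*22 = 2904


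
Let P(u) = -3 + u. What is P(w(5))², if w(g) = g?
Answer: 4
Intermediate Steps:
P(w(5))² = (-3 + 5)² = 2² = 4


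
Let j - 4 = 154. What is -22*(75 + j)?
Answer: -5126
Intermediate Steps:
j = 158 (j = 4 + 154 = 158)
-22*(75 + j) = -22*(75 + 158) = -22*233 = -5126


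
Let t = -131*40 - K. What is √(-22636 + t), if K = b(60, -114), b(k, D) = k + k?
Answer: 2*I*√6999 ≈ 167.32*I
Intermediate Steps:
b(k, D) = 2*k
K = 120 (K = 2*60 = 120)
t = -5360 (t = -131*40 - 1*120 = -5240 - 120 = -5360)
√(-22636 + t) = √(-22636 - 5360) = √(-27996) = 2*I*√6999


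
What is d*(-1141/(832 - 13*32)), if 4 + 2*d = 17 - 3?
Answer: -5705/416 ≈ -13.714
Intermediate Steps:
d = 5 (d = -2 + (17 - 3)/2 = -2 + (1/2)*14 = -2 + 7 = 5)
d*(-1141/(832 - 13*32)) = 5*(-1141/(832 - 13*32)) = 5*(-1141/(832 - 1*416)) = 5*(-1141/(832 - 416)) = 5*(-1141/416) = -5705/416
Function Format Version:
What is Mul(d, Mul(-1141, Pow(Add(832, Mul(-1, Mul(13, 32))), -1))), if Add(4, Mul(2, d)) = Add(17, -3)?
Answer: Rational(-5705, 416) ≈ -13.714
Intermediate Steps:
d = 5 (d = Add(-2, Mul(Rational(1, 2), Add(17, -3))) = Add(-2, Mul(Rational(1, 2), 14)) = Add(-2, 7) = 5)
Mul(d, Mul(-1141, Pow(Add(832, Mul(-1, Mul(13, 32))), -1))) = Mul(5, Mul(-1141, Pow(Add(832, Mul(-1, Mul(13, 32))), -1))) = Mul(5, Mul(-1141, Pow(Add(832, Mul(-1, 416)), -1))) = Mul(5, Mul(-1141, Pow(Add(832, -416), -1))) = Mul(5, Mul(-1141, Pow(416, -1))) = Mul(5, Mul(-1141, Rational(1, 416))) = Mul(5, Rational(-1141, 416)) = Rational(-5705, 416)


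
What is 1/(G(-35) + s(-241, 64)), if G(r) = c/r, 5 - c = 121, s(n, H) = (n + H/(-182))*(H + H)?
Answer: -455/14054812 ≈ -3.2373e-5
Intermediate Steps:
s(n, H) = 2*H*(n - H/182) (s(n, H) = (n + H*(-1/182))*(2*H) = (n - H/182)*(2*H) = 2*H*(n - H/182))
c = -116 (c = 5 - 1*121 = 5 - 121 = -116)
G(r) = -116/r
1/(G(-35) + s(-241, 64)) = 1/(-116/(-35) + (1/91)*64*(-1*64 + 182*(-241))) = 1/(-116*(-1/35) + (1/91)*64*(-64 - 43862)) = 1/(116/35 + (1/91)*64*(-43926)) = 1/(116/35 - 2811264/91) = 1/(-14054812/455) = -455/14054812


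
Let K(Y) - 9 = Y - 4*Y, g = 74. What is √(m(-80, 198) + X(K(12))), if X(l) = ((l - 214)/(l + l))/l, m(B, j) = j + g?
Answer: √792670/54 ≈ 16.487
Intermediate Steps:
m(B, j) = 74 + j (m(B, j) = j + 74 = 74 + j)
K(Y) = 9 - 3*Y (K(Y) = 9 + (Y - 4*Y) = 9 - 3*Y)
X(l) = (-214 + l)/(2*l²) (X(l) = ((-214 + l)/((2*l)))/l = ((-214 + l)*(1/(2*l)))/l = ((-214 + l)/(2*l))/l = (-214 + l)/(2*l²))
√(m(-80, 198) + X(K(12))) = √((74 + 198) + (-214 + (9 - 3*12))/(2*(9 - 3*12)²)) = √(272 + (-214 + (9 - 36))/(2*(9 - 36)²)) = √(272 + (½)*(-214 - 27)/(-27)²) = √(272 + (½)*(1/729)*(-241)) = √(272 - 241/1458) = √(396335/1458) = √792670/54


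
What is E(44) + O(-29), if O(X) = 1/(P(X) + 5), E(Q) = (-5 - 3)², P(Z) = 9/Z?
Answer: 8733/136 ≈ 64.213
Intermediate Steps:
E(Q) = 64 (E(Q) = (-8)² = 64)
O(X) = 1/(5 + 9/X) (O(X) = 1/(9/X + 5) = 1/(5 + 9/X))
E(44) + O(-29) = 64 - 29/(9 + 5*(-29)) = 64 - 29/(9 - 145) = 64 - 29/(-136) = 64 - 29*(-1/136) = 64 + 29/136 = 8733/136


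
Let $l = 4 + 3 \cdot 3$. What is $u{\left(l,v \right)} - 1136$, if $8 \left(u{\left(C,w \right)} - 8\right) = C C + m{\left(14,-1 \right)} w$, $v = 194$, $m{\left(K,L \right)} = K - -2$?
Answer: $- \frac{5751}{8} \approx -718.88$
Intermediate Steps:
$m{\left(K,L \right)} = 2 + K$ ($m{\left(K,L \right)} = K + 2 = 2 + K$)
$l = 13$ ($l = 4 + 9 = 13$)
$u{\left(C,w \right)} = 8 + 2 w + \frac{C^{2}}{8}$ ($u{\left(C,w \right)} = 8 + \frac{C C + \left(2 + 14\right) w}{8} = 8 + \frac{C^{2} + 16 w}{8} = 8 + \left(2 w + \frac{C^{2}}{8}\right) = 8 + 2 w + \frac{C^{2}}{8}$)
$u{\left(l,v \right)} - 1136 = \left(8 + 2 \cdot 194 + \frac{13^{2}}{8}\right) - 1136 = \left(8 + 388 + \frac{1}{8} \cdot 169\right) - 1136 = \left(8 + 388 + \frac{169}{8}\right) - 1136 = \frac{3337}{8} - 1136 = - \frac{5751}{8}$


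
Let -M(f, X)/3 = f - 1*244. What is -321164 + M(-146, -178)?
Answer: -319994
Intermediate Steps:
M(f, X) = 732 - 3*f (M(f, X) = -3*(f - 1*244) = -3*(f - 244) = -3*(-244 + f) = 732 - 3*f)
-321164 + M(-146, -178) = -321164 + (732 - 3*(-146)) = -321164 + (732 + 438) = -321164 + 1170 = -319994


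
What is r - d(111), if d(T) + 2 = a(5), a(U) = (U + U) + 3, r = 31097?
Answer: 31086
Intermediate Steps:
a(U) = 3 + 2*U (a(U) = 2*U + 3 = 3 + 2*U)
d(T) = 11 (d(T) = -2 + (3 + 2*5) = -2 + (3 + 10) = -2 + 13 = 11)
r - d(111) = 31097 - 1*11 = 31097 - 11 = 31086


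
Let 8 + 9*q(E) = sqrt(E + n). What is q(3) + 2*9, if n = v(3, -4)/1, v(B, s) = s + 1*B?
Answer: 154/9 + sqrt(2)/9 ≈ 17.268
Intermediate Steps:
v(B, s) = B + s (v(B, s) = s + B = B + s)
n = -1 (n = (3 - 4)/1 = -1*1 = -1)
q(E) = -8/9 + sqrt(-1 + E)/9 (q(E) = -8/9 + sqrt(E - 1)/9 = -8/9 + sqrt(-1 + E)/9)
q(3) + 2*9 = (-8/9 + sqrt(-1 + 3)/9) + 2*9 = (-8/9 + sqrt(2)/9) + 18 = 154/9 + sqrt(2)/9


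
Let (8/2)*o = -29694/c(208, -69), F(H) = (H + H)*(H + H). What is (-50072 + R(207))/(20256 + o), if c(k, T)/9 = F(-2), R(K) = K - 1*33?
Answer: -4790208/1939627 ≈ -2.4697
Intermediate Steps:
F(H) = 4*H**2 (F(H) = (2*H)*(2*H) = 4*H**2)
R(K) = -33 + K (R(K) = K - 33 = -33 + K)
c(k, T) = 144 (c(k, T) = 9*(4*(-2)**2) = 9*(4*4) = 9*16 = 144)
o = -4949/96 (o = (-29694/144)/4 = (-29694*1/144)/4 = (1/4)*(-4949/24) = -4949/96 ≈ -51.552)
(-50072 + R(207))/(20256 + o) = (-50072 + (-33 + 207))/(20256 - 4949/96) = (-50072 + 174)/(1939627/96) = -49898*96/1939627 = -4790208/1939627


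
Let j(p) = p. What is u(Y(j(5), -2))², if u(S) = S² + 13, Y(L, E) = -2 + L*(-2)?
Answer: 24649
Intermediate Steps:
Y(L, E) = -2 - 2*L
u(S) = 13 + S²
u(Y(j(5), -2))² = (13 + (-2 - 2*5)²)² = (13 + (-2 - 10)²)² = (13 + (-12)²)² = (13 + 144)² = 157² = 24649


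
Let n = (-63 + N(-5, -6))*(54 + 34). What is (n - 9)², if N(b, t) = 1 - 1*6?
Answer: 35916049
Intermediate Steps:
N(b, t) = -5 (N(b, t) = 1 - 6 = -5)
n = -5984 (n = (-63 - 5)*(54 + 34) = -68*88 = -5984)
(n - 9)² = (-5984 - 9)² = (-5993)² = 35916049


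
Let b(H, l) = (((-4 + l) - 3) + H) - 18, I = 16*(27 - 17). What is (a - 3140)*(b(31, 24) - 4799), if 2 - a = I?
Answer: 15728162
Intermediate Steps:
I = 160 (I = 16*10 = 160)
a = -158 (a = 2 - 1*160 = 2 - 160 = -158)
b(H, l) = -25 + H + l (b(H, l) = ((-7 + l) + H) - 18 = (-7 + H + l) - 18 = -25 + H + l)
(a - 3140)*(b(31, 24) - 4799) = (-158 - 3140)*((-25 + 31 + 24) - 4799) = -3298*(30 - 4799) = -3298*(-4769) = 15728162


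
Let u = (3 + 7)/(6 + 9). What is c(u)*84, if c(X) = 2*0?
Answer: 0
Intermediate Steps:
u = ⅔ (u = 10/15 = 10*(1/15) = ⅔ ≈ 0.66667)
c(X) = 0
c(u)*84 = 0*84 = 0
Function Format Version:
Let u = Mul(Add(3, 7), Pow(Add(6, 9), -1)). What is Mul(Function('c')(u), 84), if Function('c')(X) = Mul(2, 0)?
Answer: 0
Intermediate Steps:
u = Rational(2, 3) (u = Mul(10, Pow(15, -1)) = Mul(10, Rational(1, 15)) = Rational(2, 3) ≈ 0.66667)
Function('c')(X) = 0
Mul(Function('c')(u), 84) = Mul(0, 84) = 0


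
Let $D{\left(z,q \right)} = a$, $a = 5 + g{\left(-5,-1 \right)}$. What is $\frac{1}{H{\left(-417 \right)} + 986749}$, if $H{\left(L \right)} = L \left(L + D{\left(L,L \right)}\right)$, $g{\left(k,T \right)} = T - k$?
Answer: $\frac{1}{1156885} \approx 8.6439 \cdot 10^{-7}$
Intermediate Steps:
$a = 9$ ($a = 5 - -4 = 5 + \left(-1 + 5\right) = 5 + 4 = 9$)
$D{\left(z,q \right)} = 9$
$H{\left(L \right)} = L \left(9 + L\right)$ ($H{\left(L \right)} = L \left(L + 9\right) = L \left(9 + L\right)$)
$\frac{1}{H{\left(-417 \right)} + 986749} = \frac{1}{- 417 \left(9 - 417\right) + 986749} = \frac{1}{\left(-417\right) \left(-408\right) + 986749} = \frac{1}{170136 + 986749} = \frac{1}{1156885}$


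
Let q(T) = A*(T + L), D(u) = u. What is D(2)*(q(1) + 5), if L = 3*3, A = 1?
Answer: 30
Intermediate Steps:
L = 9
q(T) = 9 + T (q(T) = 1*(T + 9) = 1*(9 + T) = 9 + T)
D(2)*(q(1) + 5) = 2*((9 + 1) + 5) = 2*(10 + 5) = 2*15 = 30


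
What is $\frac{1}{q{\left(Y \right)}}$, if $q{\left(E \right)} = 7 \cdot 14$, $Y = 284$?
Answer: $\frac{1}{98} \approx 0.010204$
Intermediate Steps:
$q{\left(E \right)} = 98$
$\frac{1}{q{\left(Y \right)}} = \frac{1}{98}$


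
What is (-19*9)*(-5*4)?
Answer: 3420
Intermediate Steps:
(-19*9)*(-5*4) = -171*(-20) = 3420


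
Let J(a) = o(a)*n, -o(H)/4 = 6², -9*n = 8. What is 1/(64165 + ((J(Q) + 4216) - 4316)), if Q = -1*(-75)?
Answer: 1/64193 ≈ 1.5578e-5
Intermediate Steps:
n = -8/9 (n = -⅑*8 = -8/9 ≈ -0.88889)
o(H) = -144 (o(H) = -4*6² = -4*36 = -144)
Q = 75
J(a) = 128 (J(a) = -144*(-8/9) = 128)
1/(64165 + ((J(Q) + 4216) - 4316)) = 1/(64165 + ((128 + 4216) - 4316)) = 1/(64165 + (4344 - 4316)) = 1/(64165 + 28) = 1/64193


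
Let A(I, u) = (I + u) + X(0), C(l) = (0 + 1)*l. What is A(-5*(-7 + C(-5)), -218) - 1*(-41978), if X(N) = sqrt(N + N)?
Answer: 41820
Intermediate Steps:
C(l) = l (C(l) = 1*l = l)
X(N) = sqrt(2)*sqrt(N) (X(N) = sqrt(2*N) = sqrt(2)*sqrt(N))
A(I, u) = I + u (A(I, u) = (I + u) + sqrt(2)*sqrt(0) = (I + u) + sqrt(2)*0 = (I + u) + 0 = I + u)
A(-5*(-7 + C(-5)), -218) - 1*(-41978) = (-5*(-7 - 5) - 218) - 1*(-41978) = (-5*(-12) - 218) + 41978 = (60 - 218) + 41978 = -158 + 41978 = 41820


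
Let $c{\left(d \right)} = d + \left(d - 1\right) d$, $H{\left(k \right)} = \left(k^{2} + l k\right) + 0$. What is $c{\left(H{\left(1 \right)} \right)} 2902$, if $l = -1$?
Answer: $0$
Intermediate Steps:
$H{\left(k \right)} = k^{2} - k$ ($H{\left(k \right)} = \left(k^{2} - k\right) + 0 = k^{2} - k$)
$c{\left(d \right)} = d + d \left(-1 + d\right)$ ($c{\left(d \right)} = d + \left(-1 + d\right) d = d + d \left(-1 + d\right)$)
$c{\left(H{\left(1 \right)} \right)} 2902 = \left(1 \left(-1 + 1\right)\right)^{2} \cdot 2902 = \left(1 \cdot 0\right)^{2} \cdot 2902 = 0^{2} \cdot 2902 = 0 \cdot 2902 = 0$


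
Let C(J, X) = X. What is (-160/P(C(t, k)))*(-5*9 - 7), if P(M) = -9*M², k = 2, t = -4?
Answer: -2080/9 ≈ -231.11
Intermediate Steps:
(-160/P(C(t, k)))*(-5*9 - 7) = (-160/((-9*2²)))*(-5*9 - 7) = (-160/((-9*4)))*(-45 - 7) = -160/(-36)*(-52) = -160*(-1/36)*(-52) = (40/9)*(-52) = -2080/9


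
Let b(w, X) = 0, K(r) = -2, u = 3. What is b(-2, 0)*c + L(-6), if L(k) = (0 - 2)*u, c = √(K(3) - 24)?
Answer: -6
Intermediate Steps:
c = I*√26 (c = √(-2 - 24) = √(-26) = I*√26 ≈ 5.099*I)
L(k) = -6 (L(k) = (0 - 2)*3 = -2*3 = -6)
b(-2, 0)*c + L(-6) = 0*(I*√26) - 6 = 0 - 6 = -6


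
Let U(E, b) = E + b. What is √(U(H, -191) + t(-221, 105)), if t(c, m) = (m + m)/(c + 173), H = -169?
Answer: I*√5830/4 ≈ 19.089*I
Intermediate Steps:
t(c, m) = 2*m/(173 + c) (t(c, m) = (2*m)/(173 + c) = 2*m/(173 + c))
√(U(H, -191) + t(-221, 105)) = √((-169 - 191) + 2*105/(173 - 221)) = √(-360 + 2*105/(-48)) = √(-360 + 2*105*(-1/48)) = √(-360 - 35/8) = √(-2915/8) = I*√5830/4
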